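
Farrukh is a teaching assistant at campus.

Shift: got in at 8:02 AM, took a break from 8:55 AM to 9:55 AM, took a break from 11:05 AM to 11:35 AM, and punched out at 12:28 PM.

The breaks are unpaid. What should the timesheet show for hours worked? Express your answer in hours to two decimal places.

2.93 hours

Shift: 8:02 AM–12:28 PM = 4 h 26 min; less 90 min break → 2 h 56 min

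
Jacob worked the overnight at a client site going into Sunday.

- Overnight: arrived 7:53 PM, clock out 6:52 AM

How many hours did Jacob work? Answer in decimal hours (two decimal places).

Overnight: 7:53 PM → midnight = 4 h 7 min; midnight → 6:52 AM = 6 h 52 min; span 10 h 59 min

10.98 hours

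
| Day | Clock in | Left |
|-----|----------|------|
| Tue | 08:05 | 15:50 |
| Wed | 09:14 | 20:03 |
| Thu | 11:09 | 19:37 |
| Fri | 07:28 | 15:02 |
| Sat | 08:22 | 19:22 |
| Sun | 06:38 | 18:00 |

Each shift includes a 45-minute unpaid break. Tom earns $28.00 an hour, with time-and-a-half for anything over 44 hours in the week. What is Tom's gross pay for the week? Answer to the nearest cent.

$1587.60

Tue: 08:05–15:50 = 7 h 45 min; less 45 min break → 7 h 0 min
Wed: 09:14–20:03 = 10 h 49 min; less 45 min break → 10 h 4 min
Thu: 11:09–19:37 = 8 h 28 min; less 45 min break → 7 h 43 min
Fri: 07:28–15:02 = 7 h 34 min; less 45 min break → 6 h 49 min
Sat: 08:22–19:22 = 11 h 0 min; less 45 min break → 10 h 15 min
Sun: 06:38–18:00 = 11 h 22 min; less 45 min break → 10 h 37 min
Total worked: 52 h 28 min = 3148 min.
Regular 44 h 0 min = 2640 min at $28.00/h; overtime 8 h 28 min = 508 min at $42.00/h.
Pay = (2640 × $28.00 + 508 × $42.00) ÷ 60 = $1587.60.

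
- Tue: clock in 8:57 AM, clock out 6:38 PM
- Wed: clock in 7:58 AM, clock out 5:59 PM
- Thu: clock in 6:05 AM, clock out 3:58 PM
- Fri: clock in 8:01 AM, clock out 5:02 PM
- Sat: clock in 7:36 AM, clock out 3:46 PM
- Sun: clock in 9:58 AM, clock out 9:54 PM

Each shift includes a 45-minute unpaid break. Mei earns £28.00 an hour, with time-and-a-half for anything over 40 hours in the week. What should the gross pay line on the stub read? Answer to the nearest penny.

Tue: 8:57 AM–6:38 PM = 9 h 41 min; less 45 min break → 8 h 56 min
Wed: 7:58 AM–5:59 PM = 10 h 1 min; less 45 min break → 9 h 16 min
Thu: 6:05 AM–3:58 PM = 9 h 53 min; less 45 min break → 9 h 8 min
Fri: 8:01 AM–5:02 PM = 9 h 1 min; less 45 min break → 8 h 16 min
Sat: 7:36 AM–3:46 PM = 8 h 10 min; less 45 min break → 7 h 25 min
Sun: 9:58 AM–9:54 PM = 11 h 56 min; less 45 min break → 11 h 11 min
Total worked: 54 h 12 min = 3252 min.
Regular 40 h 0 min = 2400 min at £28.00/h; overtime 14 h 12 min = 852 min at £42.00/h.
Pay = (2400 × £28.00 + 852 × £42.00) ÷ 60 = £1716.40.

£1716.40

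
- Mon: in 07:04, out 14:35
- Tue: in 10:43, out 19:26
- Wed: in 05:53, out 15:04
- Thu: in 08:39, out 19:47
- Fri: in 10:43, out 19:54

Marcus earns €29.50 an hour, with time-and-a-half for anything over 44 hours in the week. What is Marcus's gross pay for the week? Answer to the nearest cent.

Mon: 07:04–14:35 = 7 h 31 min
Tue: 10:43–19:26 = 8 h 43 min
Wed: 05:53–15:04 = 9 h 11 min
Thu: 08:39–19:47 = 11 h 8 min
Fri: 10:43–19:54 = 9 h 11 min
Total worked: 45 h 44 min = 2744 min.
Regular 44 h 0 min = 2640 min at €29.50/h; overtime 1 h 44 min = 104 min at €44.25/h.
Pay = (2640 × €29.50 + 104 × €44.25) ÷ 60 = €1374.70.

€1374.70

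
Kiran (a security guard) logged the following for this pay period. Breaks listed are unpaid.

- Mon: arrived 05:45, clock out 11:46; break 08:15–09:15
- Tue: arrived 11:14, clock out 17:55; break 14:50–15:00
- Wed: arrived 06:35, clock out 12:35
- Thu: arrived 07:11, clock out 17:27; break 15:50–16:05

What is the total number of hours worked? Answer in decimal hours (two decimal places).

Mon: 05:45–11:46 = 6 h 1 min; less 60 min break → 5 h 1 min
Tue: 11:14–17:55 = 6 h 41 min; less 10 min break → 6 h 31 min
Wed: 06:35–12:35 = 6 h 0 min
Thu: 07:11–17:27 = 10 h 16 min; less 15 min break → 10 h 1 min
Total: 5 h 1 min + 6 h 31 min + 6 h 0 min + 10 h 1 min = 27 h 33 min.

27.55 hours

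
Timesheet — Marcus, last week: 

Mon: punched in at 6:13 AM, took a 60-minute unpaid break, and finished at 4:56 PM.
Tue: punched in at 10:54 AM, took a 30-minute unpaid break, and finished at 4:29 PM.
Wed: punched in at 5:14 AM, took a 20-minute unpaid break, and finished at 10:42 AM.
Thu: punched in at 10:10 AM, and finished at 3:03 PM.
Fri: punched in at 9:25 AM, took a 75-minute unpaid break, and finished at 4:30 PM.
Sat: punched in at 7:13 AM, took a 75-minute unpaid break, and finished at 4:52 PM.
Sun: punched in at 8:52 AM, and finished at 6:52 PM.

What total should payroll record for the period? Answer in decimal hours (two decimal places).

Mon: 6:13 AM–4:56 PM = 10 h 43 min; less 60 min break → 9 h 43 min
Tue: 10:54 AM–4:29 PM = 5 h 35 min; less 30 min break → 5 h 5 min
Wed: 5:14 AM–10:42 AM = 5 h 28 min; less 20 min break → 5 h 8 min
Thu: 10:10 AM–3:03 PM = 4 h 53 min
Fri: 9:25 AM–4:30 PM = 7 h 5 min; less 75 min break → 5 h 50 min
Sat: 7:13 AM–4:52 PM = 9 h 39 min; less 75 min break → 8 h 24 min
Sun: 8:52 AM–6:52 PM = 10 h 0 min
Total: 9 h 43 min + 5 h 5 min + 5 h 8 min + 4 h 53 min + 5 h 50 min + 8 h 24 min + 10 h 0 min = 49 h 3 min.

49.05 hours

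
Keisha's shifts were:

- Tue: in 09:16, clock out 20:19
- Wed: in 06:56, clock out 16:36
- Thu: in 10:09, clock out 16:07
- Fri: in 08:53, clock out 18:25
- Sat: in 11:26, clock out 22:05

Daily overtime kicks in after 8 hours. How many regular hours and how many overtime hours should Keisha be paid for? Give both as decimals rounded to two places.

Tue: 09:16–20:19 = 11 h 3 min
Wed: 06:56–16:36 = 9 h 40 min
Thu: 10:09–16:07 = 5 h 58 min
Fri: 08:53–18:25 = 9 h 32 min
Sat: 11:26–22:05 = 10 h 39 min
Tue reg 8 h 0 min / OT 3 h 3 min; Wed reg 8 h 0 min / OT 1 h 40 min; Thu reg 5 h 58 min / OT 0 h 0 min; Fri reg 8 h 0 min / OT 1 h 32 min; Sat reg 8 h 0 min / OT 2 h 39 min.
Totals: regular 37 h 58 min, overtime 8 h 54 min.

Regular 37.97 hours, overtime 8.90 hours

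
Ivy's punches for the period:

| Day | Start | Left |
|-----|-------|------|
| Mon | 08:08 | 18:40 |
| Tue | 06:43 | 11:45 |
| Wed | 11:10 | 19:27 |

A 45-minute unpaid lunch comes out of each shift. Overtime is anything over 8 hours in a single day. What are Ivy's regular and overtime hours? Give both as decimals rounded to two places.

Mon: 08:08–18:40 = 10 h 32 min; less 45 min break → 9 h 47 min
Tue: 06:43–11:45 = 5 h 2 min; less 45 min break → 4 h 17 min
Wed: 11:10–19:27 = 8 h 17 min; less 45 min break → 7 h 32 min
Mon reg 8 h 0 min / OT 1 h 47 min; Tue reg 4 h 17 min / OT 0 h 0 min; Wed reg 7 h 32 min / OT 0 h 0 min.
Totals: regular 19 h 49 min, overtime 1 h 47 min.

Regular 19.82 hours, overtime 1.78 hours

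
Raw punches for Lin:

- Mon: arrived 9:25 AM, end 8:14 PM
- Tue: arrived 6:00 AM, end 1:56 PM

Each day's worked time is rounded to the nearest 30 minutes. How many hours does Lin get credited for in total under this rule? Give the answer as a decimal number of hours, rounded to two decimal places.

19.00 hours

Mon: 9:25 AM–8:14 PM = 10 h 49 min → rounds to 11 h 0 min
Tue: 6:00 AM–1:56 PM = 7 h 56 min → rounds to 8 h 0 min
Total credited: 19 h 0 min.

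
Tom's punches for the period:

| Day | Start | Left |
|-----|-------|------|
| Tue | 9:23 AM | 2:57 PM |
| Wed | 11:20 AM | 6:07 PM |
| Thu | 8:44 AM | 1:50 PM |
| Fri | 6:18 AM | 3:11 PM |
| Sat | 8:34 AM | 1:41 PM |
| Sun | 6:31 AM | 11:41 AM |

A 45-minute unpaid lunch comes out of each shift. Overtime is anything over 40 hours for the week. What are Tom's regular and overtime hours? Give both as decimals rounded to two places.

Tue: 9:23 AM–2:57 PM = 5 h 34 min; less 45 min break → 4 h 49 min
Wed: 11:20 AM–6:07 PM = 6 h 47 min; less 45 min break → 6 h 2 min
Thu: 8:44 AM–1:50 PM = 5 h 6 min; less 45 min break → 4 h 21 min
Fri: 6:18 AM–3:11 PM = 8 h 53 min; less 45 min break → 8 h 8 min
Sat: 8:34 AM–1:41 PM = 5 h 7 min; less 45 min break → 4 h 22 min
Sun: 6:31 AM–11:41 AM = 5 h 10 min; less 45 min break → 4 h 25 min
Total worked: 32 h 7 min = 32.12 h.
Threshold 40 h → overtime 0 h 0 min, regular 32 h 7 min.

Regular 32.12 hours, overtime 0.00 hours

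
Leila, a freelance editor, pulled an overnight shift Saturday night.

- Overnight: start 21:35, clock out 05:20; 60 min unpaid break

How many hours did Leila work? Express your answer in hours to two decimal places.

Overnight: 21:35 → midnight = 2 h 25 min; midnight → 05:20 = 5 h 20 min; span 7 h 45 min; less 60 min break → 6 h 45 min

6.75 hours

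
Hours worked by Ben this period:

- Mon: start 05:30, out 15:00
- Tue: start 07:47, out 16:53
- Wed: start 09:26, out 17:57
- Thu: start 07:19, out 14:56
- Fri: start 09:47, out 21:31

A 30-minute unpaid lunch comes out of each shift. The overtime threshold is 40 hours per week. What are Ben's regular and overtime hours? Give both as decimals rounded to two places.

Regular 40.00 hours, overtime 3.97 hours

Mon: 05:30–15:00 = 9 h 30 min; less 30 min break → 9 h 0 min
Tue: 07:47–16:53 = 9 h 6 min; less 30 min break → 8 h 36 min
Wed: 09:26–17:57 = 8 h 31 min; less 30 min break → 8 h 1 min
Thu: 07:19–14:56 = 7 h 37 min; less 30 min break → 7 h 7 min
Fri: 09:47–21:31 = 11 h 44 min; less 30 min break → 11 h 14 min
Total worked: 43 h 58 min = 43.97 h.
Threshold 40 h → overtime 3 h 58 min, regular 40 h 0 min.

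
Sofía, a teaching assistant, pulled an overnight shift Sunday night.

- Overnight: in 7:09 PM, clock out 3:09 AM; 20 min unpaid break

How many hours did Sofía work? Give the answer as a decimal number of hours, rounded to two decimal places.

7.67 hours

Overnight: 7:09 PM → midnight = 4 h 51 min; midnight → 3:09 AM = 3 h 9 min; span 8 h 0 min; less 20 min break → 7 h 40 min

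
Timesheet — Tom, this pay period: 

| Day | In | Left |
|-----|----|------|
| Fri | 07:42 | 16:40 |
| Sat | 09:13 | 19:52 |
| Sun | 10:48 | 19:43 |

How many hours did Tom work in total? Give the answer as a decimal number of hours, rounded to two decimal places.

Fri: 07:42–16:40 = 8 h 58 min
Sat: 09:13–19:52 = 10 h 39 min
Sun: 10:48–19:43 = 8 h 55 min
Total: 8 h 58 min + 10 h 39 min + 8 h 55 min = 28 h 32 min.

28.53 hours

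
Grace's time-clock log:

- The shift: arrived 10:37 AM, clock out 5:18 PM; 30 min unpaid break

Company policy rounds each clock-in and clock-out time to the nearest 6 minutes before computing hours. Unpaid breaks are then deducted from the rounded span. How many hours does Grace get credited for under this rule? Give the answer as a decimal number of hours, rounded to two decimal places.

6.20 hours

The shift: in 10:37 AM→10:36 AM, out 5:18 PM→5:18 PM; 6 h 42 min − 30 min = 6 h 12 min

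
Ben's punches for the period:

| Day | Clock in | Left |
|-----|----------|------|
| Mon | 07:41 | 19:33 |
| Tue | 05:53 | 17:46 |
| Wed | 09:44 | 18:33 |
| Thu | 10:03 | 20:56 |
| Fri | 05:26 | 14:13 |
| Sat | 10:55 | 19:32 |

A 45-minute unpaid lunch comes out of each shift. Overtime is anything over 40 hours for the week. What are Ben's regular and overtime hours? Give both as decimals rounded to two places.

Mon: 07:41–19:33 = 11 h 52 min; less 45 min break → 11 h 7 min
Tue: 05:53–17:46 = 11 h 53 min; less 45 min break → 11 h 8 min
Wed: 09:44–18:33 = 8 h 49 min; less 45 min break → 8 h 4 min
Thu: 10:03–20:56 = 10 h 53 min; less 45 min break → 10 h 8 min
Fri: 05:26–14:13 = 8 h 47 min; less 45 min break → 8 h 2 min
Sat: 10:55–19:32 = 8 h 37 min; less 45 min break → 7 h 52 min
Total worked: 56 h 21 min = 56.35 h.
Threshold 40 h → overtime 16 h 21 min, regular 40 h 0 min.

Regular 40.00 hours, overtime 16.35 hours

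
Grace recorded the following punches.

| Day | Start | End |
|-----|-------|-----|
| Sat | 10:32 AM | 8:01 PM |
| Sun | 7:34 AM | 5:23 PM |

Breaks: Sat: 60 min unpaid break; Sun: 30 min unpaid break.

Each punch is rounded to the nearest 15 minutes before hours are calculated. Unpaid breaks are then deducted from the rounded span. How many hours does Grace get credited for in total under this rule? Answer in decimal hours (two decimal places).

18.00 hours

Sat: in 10:32 AM→10:30 AM, out 8:01 PM→8:00 PM; 9 h 30 min − 60 min = 8 h 30 min
Sun: in 7:34 AM→7:30 AM, out 5:23 PM→5:30 PM; 10 h 0 min − 30 min = 9 h 30 min
Total credited: 18 h 0 min.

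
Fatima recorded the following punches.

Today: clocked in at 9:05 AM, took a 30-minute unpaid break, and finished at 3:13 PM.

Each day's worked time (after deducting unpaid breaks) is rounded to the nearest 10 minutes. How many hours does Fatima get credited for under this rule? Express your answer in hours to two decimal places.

Today: 9:05 AM–3:13 PM = 6 h 8 min − 30 min = 5 h 38 min → rounds to 5 h 40 min

5.67 hours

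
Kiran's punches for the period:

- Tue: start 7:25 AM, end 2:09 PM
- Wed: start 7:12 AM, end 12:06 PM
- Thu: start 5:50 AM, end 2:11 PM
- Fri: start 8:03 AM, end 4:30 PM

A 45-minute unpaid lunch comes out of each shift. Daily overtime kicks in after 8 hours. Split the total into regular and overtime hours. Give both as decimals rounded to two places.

Regular 25.43 hours, overtime 0.00 hours

Tue: 7:25 AM–2:09 PM = 6 h 44 min; less 45 min break → 5 h 59 min
Wed: 7:12 AM–12:06 PM = 4 h 54 min; less 45 min break → 4 h 9 min
Thu: 5:50 AM–2:11 PM = 8 h 21 min; less 45 min break → 7 h 36 min
Fri: 8:03 AM–4:30 PM = 8 h 27 min; less 45 min break → 7 h 42 min
Tue reg 5 h 59 min / OT 0 h 0 min; Wed reg 4 h 9 min / OT 0 h 0 min; Thu reg 7 h 36 min / OT 0 h 0 min; Fri reg 7 h 42 min / OT 0 h 0 min.
Totals: regular 25 h 26 min, overtime 0 h 0 min.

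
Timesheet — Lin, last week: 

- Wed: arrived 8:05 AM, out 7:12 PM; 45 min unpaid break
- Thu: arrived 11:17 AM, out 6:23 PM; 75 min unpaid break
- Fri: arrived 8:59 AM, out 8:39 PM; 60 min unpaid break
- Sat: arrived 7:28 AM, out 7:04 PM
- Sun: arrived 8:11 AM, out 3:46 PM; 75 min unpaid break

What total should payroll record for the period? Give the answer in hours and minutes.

Wed: 8:05 AM–7:12 PM = 11 h 7 min; less 45 min break → 10 h 22 min
Thu: 11:17 AM–6:23 PM = 7 h 6 min; less 75 min break → 5 h 51 min
Fri: 8:59 AM–8:39 PM = 11 h 40 min; less 60 min break → 10 h 40 min
Sat: 7:28 AM–7:04 PM = 11 h 36 min
Sun: 8:11 AM–3:46 PM = 7 h 35 min; less 75 min break → 6 h 20 min
Total: 10 h 22 min + 5 h 51 min + 10 h 40 min + 11 h 36 min + 6 h 20 min = 44 h 49 min.

44 h 49 min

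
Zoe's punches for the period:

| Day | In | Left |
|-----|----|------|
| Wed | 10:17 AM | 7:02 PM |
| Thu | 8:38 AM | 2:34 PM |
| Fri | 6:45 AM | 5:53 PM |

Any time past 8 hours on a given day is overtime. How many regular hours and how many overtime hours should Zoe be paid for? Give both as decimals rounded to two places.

Wed: 10:17 AM–7:02 PM = 8 h 45 min
Thu: 8:38 AM–2:34 PM = 5 h 56 min
Fri: 6:45 AM–5:53 PM = 11 h 8 min
Wed reg 8 h 0 min / OT 0 h 45 min; Thu reg 5 h 56 min / OT 0 h 0 min; Fri reg 8 h 0 min / OT 3 h 8 min.
Totals: regular 21 h 56 min, overtime 3 h 53 min.

Regular 21.93 hours, overtime 3.88 hours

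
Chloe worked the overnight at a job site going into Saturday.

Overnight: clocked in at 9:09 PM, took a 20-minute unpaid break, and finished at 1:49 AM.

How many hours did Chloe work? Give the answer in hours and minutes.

Overnight: 9:09 PM → midnight = 2 h 51 min; midnight → 1:49 AM = 1 h 49 min; span 4 h 40 min; less 20 min break → 4 h 20 min

4 h 20 min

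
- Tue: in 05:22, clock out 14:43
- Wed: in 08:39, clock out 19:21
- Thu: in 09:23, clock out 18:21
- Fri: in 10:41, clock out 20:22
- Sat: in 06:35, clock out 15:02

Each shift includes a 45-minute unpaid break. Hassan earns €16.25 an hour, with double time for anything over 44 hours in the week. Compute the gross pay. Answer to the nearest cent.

Tue: 05:22–14:43 = 9 h 21 min; less 45 min break → 8 h 36 min
Wed: 08:39–19:21 = 10 h 42 min; less 45 min break → 9 h 57 min
Thu: 09:23–18:21 = 8 h 58 min; less 45 min break → 8 h 13 min
Fri: 10:41–20:22 = 9 h 41 min; less 45 min break → 8 h 56 min
Sat: 06:35–15:02 = 8 h 27 min; less 45 min break → 7 h 42 min
Total worked: 43 h 24 min = 2604 min.
Regular 43 h 24 min = 2604 min at €16.25/h; overtime 0 h 0 min = 0 min at €32.50/h.
Pay = (2604 × €16.25 + 0 × €32.50) ÷ 60 = €705.25.

€705.25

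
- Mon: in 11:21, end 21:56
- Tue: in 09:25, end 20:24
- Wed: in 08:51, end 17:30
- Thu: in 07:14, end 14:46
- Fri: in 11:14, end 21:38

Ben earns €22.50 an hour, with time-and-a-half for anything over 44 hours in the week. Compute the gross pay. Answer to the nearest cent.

€1130.06

Mon: 11:21–21:56 = 10 h 35 min
Tue: 09:25–20:24 = 10 h 59 min
Wed: 08:51–17:30 = 8 h 39 min
Thu: 07:14–14:46 = 7 h 32 min
Fri: 11:14–21:38 = 10 h 24 min
Total worked: 48 h 9 min = 2889 min.
Regular 44 h 0 min = 2640 min at €22.50/h; overtime 4 h 9 min = 249 min at €33.75/h.
Pay = (2640 × €22.50 + 249 × €33.75) ÷ 60 = €1130.06.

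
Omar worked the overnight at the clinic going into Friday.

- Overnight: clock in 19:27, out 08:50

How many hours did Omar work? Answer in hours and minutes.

Overnight: 19:27 → midnight = 4 h 33 min; midnight → 08:50 = 8 h 50 min; span 13 h 23 min

13 h 23 min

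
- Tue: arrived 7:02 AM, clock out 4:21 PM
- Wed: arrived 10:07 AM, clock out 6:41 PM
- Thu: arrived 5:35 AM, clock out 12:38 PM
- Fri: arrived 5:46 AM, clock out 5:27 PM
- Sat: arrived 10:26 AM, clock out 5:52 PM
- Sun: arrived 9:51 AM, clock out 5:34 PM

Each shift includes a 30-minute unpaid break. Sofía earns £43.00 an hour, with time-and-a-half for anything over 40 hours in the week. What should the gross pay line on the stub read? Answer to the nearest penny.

Tue: 7:02 AM–4:21 PM = 9 h 19 min; less 30 min break → 8 h 49 min
Wed: 10:07 AM–6:41 PM = 8 h 34 min; less 30 min break → 8 h 4 min
Thu: 5:35 AM–12:38 PM = 7 h 3 min; less 30 min break → 6 h 33 min
Fri: 5:46 AM–5:27 PM = 11 h 41 min; less 30 min break → 11 h 11 min
Sat: 10:26 AM–5:52 PM = 7 h 26 min; less 30 min break → 6 h 56 min
Sun: 9:51 AM–5:34 PM = 7 h 43 min; less 30 min break → 7 h 13 min
Total worked: 48 h 46 min = 2926 min.
Regular 40 h 0 min = 2400 min at £43.00/h; overtime 8 h 46 min = 526 min at £64.50/h.
Pay = (2400 × £43.00 + 526 × £64.50) ÷ 60 = £2285.45.

£2285.45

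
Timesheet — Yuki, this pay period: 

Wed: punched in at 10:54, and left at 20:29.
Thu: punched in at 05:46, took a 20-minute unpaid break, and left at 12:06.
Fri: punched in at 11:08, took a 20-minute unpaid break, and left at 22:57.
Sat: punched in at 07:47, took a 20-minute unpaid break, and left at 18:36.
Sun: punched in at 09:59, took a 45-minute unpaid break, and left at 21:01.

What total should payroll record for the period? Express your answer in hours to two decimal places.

Wed: 10:54–20:29 = 9 h 35 min
Thu: 05:46–12:06 = 6 h 20 min; less 20 min break → 6 h 0 min
Fri: 11:08–22:57 = 11 h 49 min; less 20 min break → 11 h 29 min
Sat: 07:47–18:36 = 10 h 49 min; less 20 min break → 10 h 29 min
Sun: 09:59–21:01 = 11 h 2 min; less 45 min break → 10 h 17 min
Total: 9 h 35 min + 6 h 0 min + 11 h 29 min + 10 h 29 min + 10 h 17 min = 47 h 50 min.

47.83 hours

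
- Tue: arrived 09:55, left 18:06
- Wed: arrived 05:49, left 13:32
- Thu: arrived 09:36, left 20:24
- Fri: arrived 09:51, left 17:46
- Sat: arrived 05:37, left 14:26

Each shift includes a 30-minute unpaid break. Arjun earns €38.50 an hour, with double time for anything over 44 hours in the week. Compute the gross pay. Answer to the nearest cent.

€1575.93

Tue: 09:55–18:06 = 8 h 11 min; less 30 min break → 7 h 41 min
Wed: 05:49–13:32 = 7 h 43 min; less 30 min break → 7 h 13 min
Thu: 09:36–20:24 = 10 h 48 min; less 30 min break → 10 h 18 min
Fri: 09:51–17:46 = 7 h 55 min; less 30 min break → 7 h 25 min
Sat: 05:37–14:26 = 8 h 49 min; less 30 min break → 8 h 19 min
Total worked: 40 h 56 min = 2456 min.
Regular 40 h 56 min = 2456 min at €38.50/h; overtime 0 h 0 min = 0 min at €77.00/h.
Pay = (2456 × €38.50 + 0 × €77.00) ÷ 60 = €1575.93.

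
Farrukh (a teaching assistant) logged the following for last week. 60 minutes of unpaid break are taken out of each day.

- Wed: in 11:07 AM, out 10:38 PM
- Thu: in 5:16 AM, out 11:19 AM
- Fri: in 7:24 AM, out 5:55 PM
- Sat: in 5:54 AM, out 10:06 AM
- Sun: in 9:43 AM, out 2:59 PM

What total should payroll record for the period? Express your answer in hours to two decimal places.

Wed: 11:07 AM–10:38 PM = 11 h 31 min; less 60 min break → 10 h 31 min
Thu: 5:16 AM–11:19 AM = 6 h 3 min; less 60 min break → 5 h 3 min
Fri: 7:24 AM–5:55 PM = 10 h 31 min; less 60 min break → 9 h 31 min
Sat: 5:54 AM–10:06 AM = 4 h 12 min; less 60 min break → 3 h 12 min
Sun: 9:43 AM–2:59 PM = 5 h 16 min; less 60 min break → 4 h 16 min
Total: 10 h 31 min + 5 h 3 min + 9 h 31 min + 3 h 12 min + 4 h 16 min = 32 h 33 min.

32.55 hours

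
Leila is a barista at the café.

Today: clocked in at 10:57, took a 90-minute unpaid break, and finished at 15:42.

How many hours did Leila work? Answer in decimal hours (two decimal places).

Today: 10:57–15:42 = 4 h 45 min; less 90 min break → 3 h 15 min

3.25 hours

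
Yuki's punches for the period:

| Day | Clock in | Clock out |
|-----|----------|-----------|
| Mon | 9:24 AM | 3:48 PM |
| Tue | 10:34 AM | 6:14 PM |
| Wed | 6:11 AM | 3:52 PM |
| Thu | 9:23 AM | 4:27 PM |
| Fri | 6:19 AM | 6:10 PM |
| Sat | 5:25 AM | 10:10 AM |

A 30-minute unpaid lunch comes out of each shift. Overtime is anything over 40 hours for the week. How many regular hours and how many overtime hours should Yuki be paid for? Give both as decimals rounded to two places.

Mon: 9:24 AM–3:48 PM = 6 h 24 min; less 30 min break → 5 h 54 min
Tue: 10:34 AM–6:14 PM = 7 h 40 min; less 30 min break → 7 h 10 min
Wed: 6:11 AM–3:52 PM = 9 h 41 min; less 30 min break → 9 h 11 min
Thu: 9:23 AM–4:27 PM = 7 h 4 min; less 30 min break → 6 h 34 min
Fri: 6:19 AM–6:10 PM = 11 h 51 min; less 30 min break → 11 h 21 min
Sat: 5:25 AM–10:10 AM = 4 h 45 min; less 30 min break → 4 h 15 min
Total worked: 44 h 25 min = 44.42 h.
Threshold 40 h → overtime 4 h 25 min, regular 40 h 0 min.

Regular 40.00 hours, overtime 4.42 hours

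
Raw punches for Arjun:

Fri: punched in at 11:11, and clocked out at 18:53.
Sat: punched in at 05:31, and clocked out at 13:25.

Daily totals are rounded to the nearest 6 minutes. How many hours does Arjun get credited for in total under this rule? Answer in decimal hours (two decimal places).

15.60 hours

Fri: 11:11–18:53 = 7 h 42 min → rounds to 7 h 42 min
Sat: 05:31–13:25 = 7 h 54 min → rounds to 7 h 54 min
Total credited: 15 h 36 min.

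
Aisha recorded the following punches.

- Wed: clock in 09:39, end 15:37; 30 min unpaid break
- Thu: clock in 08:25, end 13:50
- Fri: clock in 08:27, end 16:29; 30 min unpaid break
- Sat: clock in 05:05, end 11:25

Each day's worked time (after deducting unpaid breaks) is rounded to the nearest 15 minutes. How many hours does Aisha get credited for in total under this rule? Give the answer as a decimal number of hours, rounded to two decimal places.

24.75 hours

Wed: 09:39–15:37 = 5 h 58 min − 30 min = 5 h 28 min → rounds to 5 h 30 min
Thu: 08:25–13:50 = 5 h 25 min → rounds to 5 h 30 min
Fri: 08:27–16:29 = 8 h 2 min − 30 min = 7 h 32 min → rounds to 7 h 30 min
Sat: 05:05–11:25 = 6 h 20 min → rounds to 6 h 15 min
Total credited: 24 h 45 min.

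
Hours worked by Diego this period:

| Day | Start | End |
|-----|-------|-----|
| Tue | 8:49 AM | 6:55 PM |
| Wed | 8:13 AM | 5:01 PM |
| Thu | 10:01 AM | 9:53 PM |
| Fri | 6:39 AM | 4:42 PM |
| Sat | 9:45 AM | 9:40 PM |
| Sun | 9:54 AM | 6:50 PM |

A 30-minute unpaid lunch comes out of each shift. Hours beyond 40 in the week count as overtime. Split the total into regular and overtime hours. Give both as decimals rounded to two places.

Regular 40.00 hours, overtime 18.67 hours

Tue: 8:49 AM–6:55 PM = 10 h 6 min; less 30 min break → 9 h 36 min
Wed: 8:13 AM–5:01 PM = 8 h 48 min; less 30 min break → 8 h 18 min
Thu: 10:01 AM–9:53 PM = 11 h 52 min; less 30 min break → 11 h 22 min
Fri: 6:39 AM–4:42 PM = 10 h 3 min; less 30 min break → 9 h 33 min
Sat: 9:45 AM–9:40 PM = 11 h 55 min; less 30 min break → 11 h 25 min
Sun: 9:54 AM–6:50 PM = 8 h 56 min; less 30 min break → 8 h 26 min
Total worked: 58 h 40 min = 58.67 h.
Threshold 40 h → overtime 18 h 40 min, regular 40 h 0 min.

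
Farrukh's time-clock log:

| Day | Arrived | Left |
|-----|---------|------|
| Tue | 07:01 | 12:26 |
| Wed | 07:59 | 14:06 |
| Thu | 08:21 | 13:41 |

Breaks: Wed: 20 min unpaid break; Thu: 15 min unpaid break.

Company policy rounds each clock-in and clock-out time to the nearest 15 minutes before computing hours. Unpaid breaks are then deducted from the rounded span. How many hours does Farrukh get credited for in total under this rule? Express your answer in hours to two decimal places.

16.42 hours

Tue: in 07:01→07:00, out 12:26→12:30; 5 h 30 min
Wed: in 07:59→08:00, out 14:06→14:00; 6 h 0 min − 20 min = 5 h 40 min
Thu: in 08:21→08:15, out 13:41→13:45; 5 h 30 min − 15 min = 5 h 15 min
Total credited: 16 h 25 min.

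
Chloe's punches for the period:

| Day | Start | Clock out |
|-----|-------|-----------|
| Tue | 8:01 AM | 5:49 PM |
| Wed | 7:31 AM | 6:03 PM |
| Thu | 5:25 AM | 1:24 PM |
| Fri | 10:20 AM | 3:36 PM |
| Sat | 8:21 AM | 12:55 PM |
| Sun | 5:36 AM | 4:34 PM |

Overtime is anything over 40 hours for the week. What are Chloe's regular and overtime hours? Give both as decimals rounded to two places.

Tue: 8:01 AM–5:49 PM = 9 h 48 min
Wed: 7:31 AM–6:03 PM = 10 h 32 min
Thu: 5:25 AM–1:24 PM = 7 h 59 min
Fri: 10:20 AM–3:36 PM = 5 h 16 min
Sat: 8:21 AM–12:55 PM = 4 h 34 min
Sun: 5:36 AM–4:34 PM = 10 h 58 min
Total worked: 49 h 7 min = 49.12 h.
Threshold 40 h → overtime 9 h 7 min, regular 40 h 0 min.

Regular 40.00 hours, overtime 9.12 hours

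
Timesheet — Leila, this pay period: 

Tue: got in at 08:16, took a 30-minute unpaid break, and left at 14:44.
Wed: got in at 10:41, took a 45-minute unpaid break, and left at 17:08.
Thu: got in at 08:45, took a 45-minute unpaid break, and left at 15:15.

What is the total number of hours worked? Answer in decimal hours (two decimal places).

17.42 hours

Tue: 08:16–14:44 = 6 h 28 min; less 30 min break → 5 h 58 min
Wed: 10:41–17:08 = 6 h 27 min; less 45 min break → 5 h 42 min
Thu: 08:45–15:15 = 6 h 30 min; less 45 min break → 5 h 45 min
Total: 5 h 58 min + 5 h 42 min + 5 h 45 min = 17 h 25 min.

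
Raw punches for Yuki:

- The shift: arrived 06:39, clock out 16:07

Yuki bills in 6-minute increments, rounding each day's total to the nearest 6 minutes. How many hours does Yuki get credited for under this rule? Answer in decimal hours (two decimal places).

The shift: 06:39–16:07 = 9 h 28 min → rounds to 9 h 30 min

9.50 hours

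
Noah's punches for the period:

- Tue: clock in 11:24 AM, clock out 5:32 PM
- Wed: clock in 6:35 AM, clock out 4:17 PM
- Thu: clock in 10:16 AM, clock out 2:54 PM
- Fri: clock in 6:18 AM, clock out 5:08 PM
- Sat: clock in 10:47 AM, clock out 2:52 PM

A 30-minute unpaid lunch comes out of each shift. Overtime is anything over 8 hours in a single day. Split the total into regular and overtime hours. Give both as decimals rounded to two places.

Regular 29.35 hours, overtime 3.53 hours

Tue: 11:24 AM–5:32 PM = 6 h 8 min; less 30 min break → 5 h 38 min
Wed: 6:35 AM–4:17 PM = 9 h 42 min; less 30 min break → 9 h 12 min
Thu: 10:16 AM–2:54 PM = 4 h 38 min; less 30 min break → 4 h 8 min
Fri: 6:18 AM–5:08 PM = 10 h 50 min; less 30 min break → 10 h 20 min
Sat: 10:47 AM–2:52 PM = 4 h 5 min; less 30 min break → 3 h 35 min
Tue reg 5 h 38 min / OT 0 h 0 min; Wed reg 8 h 0 min / OT 1 h 12 min; Thu reg 4 h 8 min / OT 0 h 0 min; Fri reg 8 h 0 min / OT 2 h 20 min; Sat reg 3 h 35 min / OT 0 h 0 min.
Totals: regular 29 h 21 min, overtime 3 h 32 min.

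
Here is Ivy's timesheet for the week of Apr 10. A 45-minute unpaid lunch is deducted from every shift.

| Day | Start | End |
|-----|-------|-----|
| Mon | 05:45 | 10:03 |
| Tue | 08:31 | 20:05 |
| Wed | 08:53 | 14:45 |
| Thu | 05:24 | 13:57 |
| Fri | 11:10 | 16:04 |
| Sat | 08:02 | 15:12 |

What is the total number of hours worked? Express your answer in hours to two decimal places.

Mon: 05:45–10:03 = 4 h 18 min; less 45 min break → 3 h 33 min
Tue: 08:31–20:05 = 11 h 34 min; less 45 min break → 10 h 49 min
Wed: 08:53–14:45 = 5 h 52 min; less 45 min break → 5 h 7 min
Thu: 05:24–13:57 = 8 h 33 min; less 45 min break → 7 h 48 min
Fri: 11:10–16:04 = 4 h 54 min; less 45 min break → 4 h 9 min
Sat: 08:02–15:12 = 7 h 10 min; less 45 min break → 6 h 25 min
Total: 3 h 33 min + 10 h 49 min + 5 h 7 min + 7 h 48 min + 4 h 9 min + 6 h 25 min = 37 h 51 min.

37.85 hours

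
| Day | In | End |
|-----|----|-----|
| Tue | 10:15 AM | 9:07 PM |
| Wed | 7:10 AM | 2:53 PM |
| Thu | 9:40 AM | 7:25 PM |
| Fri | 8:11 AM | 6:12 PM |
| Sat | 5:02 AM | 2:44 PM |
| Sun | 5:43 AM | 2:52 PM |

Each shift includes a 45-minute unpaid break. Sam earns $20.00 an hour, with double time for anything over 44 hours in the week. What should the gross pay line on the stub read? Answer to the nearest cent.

$1228.00

Tue: 10:15 AM–9:07 PM = 10 h 52 min; less 45 min break → 10 h 7 min
Wed: 7:10 AM–2:53 PM = 7 h 43 min; less 45 min break → 6 h 58 min
Thu: 9:40 AM–7:25 PM = 9 h 45 min; less 45 min break → 9 h 0 min
Fri: 8:11 AM–6:12 PM = 10 h 1 min; less 45 min break → 9 h 16 min
Sat: 5:02 AM–2:44 PM = 9 h 42 min; less 45 min break → 8 h 57 min
Sun: 5:43 AM–2:52 PM = 9 h 9 min; less 45 min break → 8 h 24 min
Total worked: 52 h 42 min = 3162 min.
Regular 44 h 0 min = 2640 min at $20.00/h; overtime 8 h 42 min = 522 min at $40.00/h.
Pay = (2640 × $20.00 + 522 × $40.00) ÷ 60 = $1228.00.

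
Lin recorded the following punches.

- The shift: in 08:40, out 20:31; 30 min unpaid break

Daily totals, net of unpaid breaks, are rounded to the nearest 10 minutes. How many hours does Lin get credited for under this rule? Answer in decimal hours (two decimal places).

The shift: 08:40–20:31 = 11 h 51 min − 30 min = 11 h 21 min → rounds to 11 h 20 min

11.33 hours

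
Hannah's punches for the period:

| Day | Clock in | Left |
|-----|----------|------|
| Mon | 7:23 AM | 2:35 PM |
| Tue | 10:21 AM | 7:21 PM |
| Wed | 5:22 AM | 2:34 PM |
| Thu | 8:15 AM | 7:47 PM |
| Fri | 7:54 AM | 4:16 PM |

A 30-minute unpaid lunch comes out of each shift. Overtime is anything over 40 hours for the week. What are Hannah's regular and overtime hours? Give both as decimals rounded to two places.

Regular 40.00 hours, overtime 2.80 hours

Mon: 7:23 AM–2:35 PM = 7 h 12 min; less 30 min break → 6 h 42 min
Tue: 10:21 AM–7:21 PM = 9 h 0 min; less 30 min break → 8 h 30 min
Wed: 5:22 AM–2:34 PM = 9 h 12 min; less 30 min break → 8 h 42 min
Thu: 8:15 AM–7:47 PM = 11 h 32 min; less 30 min break → 11 h 2 min
Fri: 7:54 AM–4:16 PM = 8 h 22 min; less 30 min break → 7 h 52 min
Total worked: 42 h 48 min = 42.80 h.
Threshold 40 h → overtime 2 h 48 min, regular 40 h 0 min.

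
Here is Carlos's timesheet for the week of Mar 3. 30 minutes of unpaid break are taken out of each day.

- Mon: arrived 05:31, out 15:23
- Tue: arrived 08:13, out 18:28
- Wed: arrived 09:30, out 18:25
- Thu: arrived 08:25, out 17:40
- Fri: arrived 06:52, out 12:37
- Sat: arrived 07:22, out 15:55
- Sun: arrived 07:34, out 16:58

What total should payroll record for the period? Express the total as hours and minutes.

58 h 29 min

Mon: 05:31–15:23 = 9 h 52 min; less 30 min break → 9 h 22 min
Tue: 08:13–18:28 = 10 h 15 min; less 30 min break → 9 h 45 min
Wed: 09:30–18:25 = 8 h 55 min; less 30 min break → 8 h 25 min
Thu: 08:25–17:40 = 9 h 15 min; less 30 min break → 8 h 45 min
Fri: 06:52–12:37 = 5 h 45 min; less 30 min break → 5 h 15 min
Sat: 07:22–15:55 = 8 h 33 min; less 30 min break → 8 h 3 min
Sun: 07:34–16:58 = 9 h 24 min; less 30 min break → 8 h 54 min
Total: 9 h 22 min + 9 h 45 min + 8 h 25 min + 8 h 45 min + 5 h 15 min + 8 h 3 min + 8 h 54 min = 58 h 29 min.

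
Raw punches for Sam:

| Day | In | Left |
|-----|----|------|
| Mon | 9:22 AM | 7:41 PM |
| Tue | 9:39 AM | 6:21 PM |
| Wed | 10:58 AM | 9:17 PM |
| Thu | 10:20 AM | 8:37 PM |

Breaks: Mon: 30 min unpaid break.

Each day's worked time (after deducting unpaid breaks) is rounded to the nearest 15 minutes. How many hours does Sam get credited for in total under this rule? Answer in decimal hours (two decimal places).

Mon: 9:22 AM–7:41 PM = 10 h 19 min − 30 min = 9 h 49 min → rounds to 9 h 45 min
Tue: 9:39 AM–6:21 PM = 8 h 42 min → rounds to 8 h 45 min
Wed: 10:58 AM–9:17 PM = 10 h 19 min → rounds to 10 h 15 min
Thu: 10:20 AM–8:37 PM = 10 h 17 min → rounds to 10 h 15 min
Total credited: 39 h 0 min.

39.00 hours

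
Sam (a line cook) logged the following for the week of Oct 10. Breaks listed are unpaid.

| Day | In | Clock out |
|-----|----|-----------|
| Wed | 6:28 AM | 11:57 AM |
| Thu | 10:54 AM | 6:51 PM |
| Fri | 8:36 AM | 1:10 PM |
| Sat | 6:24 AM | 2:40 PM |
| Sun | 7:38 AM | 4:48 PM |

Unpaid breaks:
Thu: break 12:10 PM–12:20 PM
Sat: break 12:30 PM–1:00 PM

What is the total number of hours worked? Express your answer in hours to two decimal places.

Wed: 6:28 AM–11:57 AM = 5 h 29 min
Thu: 10:54 AM–6:51 PM = 7 h 57 min; less 10 min break → 7 h 47 min
Fri: 8:36 AM–1:10 PM = 4 h 34 min
Sat: 6:24 AM–2:40 PM = 8 h 16 min; less 30 min break → 7 h 46 min
Sun: 7:38 AM–4:48 PM = 9 h 10 min
Total: 5 h 29 min + 7 h 47 min + 4 h 34 min + 7 h 46 min + 9 h 10 min = 34 h 46 min.

34.77 hours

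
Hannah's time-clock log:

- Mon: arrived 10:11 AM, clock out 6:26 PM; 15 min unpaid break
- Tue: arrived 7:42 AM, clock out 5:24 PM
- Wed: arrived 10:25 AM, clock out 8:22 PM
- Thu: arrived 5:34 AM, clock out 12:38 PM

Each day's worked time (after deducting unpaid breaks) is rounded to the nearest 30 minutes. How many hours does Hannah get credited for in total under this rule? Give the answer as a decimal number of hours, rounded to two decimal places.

34.50 hours

Mon: 10:11 AM–6:26 PM = 8 h 15 min − 15 min = 8 h 0 min → rounds to 8 h 0 min
Tue: 7:42 AM–5:24 PM = 9 h 42 min → rounds to 9 h 30 min
Wed: 10:25 AM–8:22 PM = 9 h 57 min → rounds to 10 h 0 min
Thu: 5:34 AM–12:38 PM = 7 h 4 min → rounds to 7 h 0 min
Total credited: 34 h 30 min.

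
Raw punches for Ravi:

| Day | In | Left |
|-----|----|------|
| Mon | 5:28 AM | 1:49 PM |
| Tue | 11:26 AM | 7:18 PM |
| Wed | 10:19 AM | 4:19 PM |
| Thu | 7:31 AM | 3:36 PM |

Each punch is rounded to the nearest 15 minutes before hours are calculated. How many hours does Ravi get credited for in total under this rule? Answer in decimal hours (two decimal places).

Mon: in 5:28 AM→5:30 AM, out 1:49 PM→1:45 PM; 8 h 15 min
Tue: in 11:26 AM→11:30 AM, out 7:18 PM→7:15 PM; 7 h 45 min
Wed: in 10:19 AM→10:15 AM, out 4:19 PM→4:15 PM; 6 h 0 min
Thu: in 7:31 AM→7:30 AM, out 3:36 PM→3:30 PM; 8 h 0 min
Total credited: 30 h 0 min.

30.00 hours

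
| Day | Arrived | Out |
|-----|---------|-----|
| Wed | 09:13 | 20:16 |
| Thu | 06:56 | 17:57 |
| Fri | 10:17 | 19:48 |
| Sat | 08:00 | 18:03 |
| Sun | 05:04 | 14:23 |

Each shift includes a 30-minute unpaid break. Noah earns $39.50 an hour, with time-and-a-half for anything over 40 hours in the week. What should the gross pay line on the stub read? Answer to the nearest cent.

Wed: 09:13–20:16 = 11 h 3 min; less 30 min break → 10 h 33 min
Thu: 06:56–17:57 = 11 h 1 min; less 30 min break → 10 h 31 min
Fri: 10:17–19:48 = 9 h 31 min; less 30 min break → 9 h 1 min
Sat: 08:00–18:03 = 10 h 3 min; less 30 min break → 9 h 33 min
Sun: 05:04–14:23 = 9 h 19 min; less 30 min break → 8 h 49 min
Total worked: 48 h 27 min = 2907 min.
Regular 40 h 0 min = 2400 min at $39.50/h; overtime 8 h 27 min = 507 min at $59.25/h.
Pay = (2400 × $39.50 + 507 × $59.25) ÷ 60 = $2080.66.

$2080.66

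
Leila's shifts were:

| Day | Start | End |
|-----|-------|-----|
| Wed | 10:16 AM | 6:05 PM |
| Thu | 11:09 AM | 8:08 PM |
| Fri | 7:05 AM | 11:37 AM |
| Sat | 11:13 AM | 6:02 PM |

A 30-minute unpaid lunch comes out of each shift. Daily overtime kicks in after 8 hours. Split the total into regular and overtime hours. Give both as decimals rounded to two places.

Wed: 10:16 AM–6:05 PM = 7 h 49 min; less 30 min break → 7 h 19 min
Thu: 11:09 AM–8:08 PM = 8 h 59 min; less 30 min break → 8 h 29 min
Fri: 7:05 AM–11:37 AM = 4 h 32 min; less 30 min break → 4 h 2 min
Sat: 11:13 AM–6:02 PM = 6 h 49 min; less 30 min break → 6 h 19 min
Wed reg 7 h 19 min / OT 0 h 0 min; Thu reg 8 h 0 min / OT 0 h 29 min; Fri reg 4 h 2 min / OT 0 h 0 min; Sat reg 6 h 19 min / OT 0 h 0 min.
Totals: regular 25 h 40 min, overtime 0 h 29 min.

Regular 25.67 hours, overtime 0.48 hours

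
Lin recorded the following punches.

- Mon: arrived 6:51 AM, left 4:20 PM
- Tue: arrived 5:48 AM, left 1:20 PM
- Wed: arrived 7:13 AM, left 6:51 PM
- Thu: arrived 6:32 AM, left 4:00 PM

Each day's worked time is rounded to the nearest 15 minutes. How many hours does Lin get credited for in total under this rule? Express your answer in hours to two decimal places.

Mon: 6:51 AM–4:20 PM = 9 h 29 min → rounds to 9 h 30 min
Tue: 5:48 AM–1:20 PM = 7 h 32 min → rounds to 7 h 30 min
Wed: 7:13 AM–6:51 PM = 11 h 38 min → rounds to 11 h 45 min
Thu: 6:32 AM–4:00 PM = 9 h 28 min → rounds to 9 h 30 min
Total credited: 38 h 15 min.

38.25 hours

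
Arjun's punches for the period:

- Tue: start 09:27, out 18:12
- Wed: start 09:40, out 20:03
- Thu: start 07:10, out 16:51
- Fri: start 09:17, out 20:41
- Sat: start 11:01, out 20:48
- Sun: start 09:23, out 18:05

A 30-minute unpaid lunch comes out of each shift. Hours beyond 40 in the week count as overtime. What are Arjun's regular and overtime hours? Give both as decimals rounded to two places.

Tue: 09:27–18:12 = 8 h 45 min; less 30 min break → 8 h 15 min
Wed: 09:40–20:03 = 10 h 23 min; less 30 min break → 9 h 53 min
Thu: 07:10–16:51 = 9 h 41 min; less 30 min break → 9 h 11 min
Fri: 09:17–20:41 = 11 h 24 min; less 30 min break → 10 h 54 min
Sat: 11:01–20:48 = 9 h 47 min; less 30 min break → 9 h 17 min
Sun: 09:23–18:05 = 8 h 42 min; less 30 min break → 8 h 12 min
Total worked: 55 h 42 min = 55.70 h.
Threshold 40 h → overtime 15 h 42 min, regular 40 h 0 min.

Regular 40.00 hours, overtime 15.70 hours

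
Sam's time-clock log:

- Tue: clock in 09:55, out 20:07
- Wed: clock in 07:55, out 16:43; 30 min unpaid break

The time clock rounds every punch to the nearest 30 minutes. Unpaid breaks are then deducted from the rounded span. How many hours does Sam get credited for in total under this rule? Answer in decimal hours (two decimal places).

Tue: in 09:55→10:00, out 20:07→20:00; 10 h 0 min
Wed: in 07:55→08:00, out 16:43→16:30; 8 h 30 min − 30 min = 8 h 0 min
Total credited: 18 h 0 min.

18.00 hours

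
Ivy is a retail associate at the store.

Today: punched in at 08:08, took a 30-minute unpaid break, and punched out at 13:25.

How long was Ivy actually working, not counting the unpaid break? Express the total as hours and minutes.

Today: 08:08–13:25 = 5 h 17 min; less 30 min break → 4 h 47 min

4 h 47 min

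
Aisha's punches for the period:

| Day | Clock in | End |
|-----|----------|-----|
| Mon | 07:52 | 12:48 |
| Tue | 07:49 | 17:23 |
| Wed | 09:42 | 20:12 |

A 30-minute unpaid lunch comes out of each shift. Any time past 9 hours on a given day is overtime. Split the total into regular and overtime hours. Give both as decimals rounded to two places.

Mon: 07:52–12:48 = 4 h 56 min; less 30 min break → 4 h 26 min
Tue: 07:49–17:23 = 9 h 34 min; less 30 min break → 9 h 4 min
Wed: 09:42–20:12 = 10 h 30 min; less 30 min break → 10 h 0 min
Mon reg 4 h 26 min / OT 0 h 0 min; Tue reg 9 h 0 min / OT 0 h 4 min; Wed reg 9 h 0 min / OT 1 h 0 min.
Totals: regular 22 h 26 min, overtime 1 h 4 min.

Regular 22.43 hours, overtime 1.07 hours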